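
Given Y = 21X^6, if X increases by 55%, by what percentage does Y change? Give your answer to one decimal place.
1286.7%

For Y = 21X^6:
If X → X(1 + 0.55)
Then Y → Y · (1 + 0.55)^6
     ≈ Y · 13.8672

Percentage change = ((1 + 0.55)^6 − 1) × 100% ≈ 1286.7%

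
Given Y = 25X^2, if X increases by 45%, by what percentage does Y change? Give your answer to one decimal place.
110.3%

For Y = 25X^2:
If X → X(1 + 0.45)
Then Y → Y · (1 + 0.45)^2
     = Y · 2.1025

Percentage change = ((1 + 0.45)^2 − 1) × 100% ≈ 110.3%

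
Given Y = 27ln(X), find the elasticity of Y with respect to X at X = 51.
Elasticity = 1/ln(51) ≈ 0.2543

Elasticity = (dY/dX) · (X/Y)

dY/dX = 27/X
At X = 51: dY/dX = 9/17, Y = 27·ln(51)

Elasticity = (9/17) · (51 / (27·ln(51))) = 1/ln(51) ≈ 0.2543

Interpretation: for a small percentage change in X, the percentage change in Y is approximately 0.25 times as large.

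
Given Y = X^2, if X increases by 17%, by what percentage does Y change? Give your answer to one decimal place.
36.9%

For Y = X^2:
If X → X(1 + 0.17)
Then Y → Y · (1 + 0.17)^2
     = Y · 1.3689

Percentage change = ((1 + 0.17)^2 − 1) × 100% ≈ 36.9%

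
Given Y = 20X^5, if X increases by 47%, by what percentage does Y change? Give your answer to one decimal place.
586.4%

For Y = 20X^5:
If X → X(1 + 0.47)
Then Y → Y · (1 + 0.47)^5
     ≈ Y · 6.8641

Percentage change = ((1 + 0.47)^5 − 1) × 100% ≈ 586.4%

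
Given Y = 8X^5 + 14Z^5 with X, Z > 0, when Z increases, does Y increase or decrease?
Y increases

Taking the partial derivative:
∂Y/∂Z = 70Z^4

∂Y/∂Z = 70Z^4 > 0 (assuming positive values)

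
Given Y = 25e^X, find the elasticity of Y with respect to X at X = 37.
Elasticity = 37

Elasticity = (dY/dX) · (X/Y)

dY/dX = 25·e^X
At X = 37: dY/dX = 25·e^37, Y = 25·e^37

Elasticity = (25·e^37) · (37 / (25·e^37)) = 37

Interpretation: for a small percentage change in X, the percentage change in Y is approximately 37.00 times as large.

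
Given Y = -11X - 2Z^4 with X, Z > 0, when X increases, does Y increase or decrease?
Y decreases

Taking the partial derivative:
∂Y/∂X = -11

∂Y/∂X = -11 < 0 (assuming positive values)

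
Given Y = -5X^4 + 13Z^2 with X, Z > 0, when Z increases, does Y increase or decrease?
Y increases

Taking the partial derivative:
∂Y/∂Z = 26Z

∂Y/∂Z = 26Z > 0 (assuming positive values)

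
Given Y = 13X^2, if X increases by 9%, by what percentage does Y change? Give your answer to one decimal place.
18.8%

For Y = 13X^2:
If X → X(1 + 0.09)
Then Y → Y · (1 + 0.09)^2
     = Y · 1.1881

Percentage change = ((1 + 0.09)^2 − 1) × 100% ≈ 18.8%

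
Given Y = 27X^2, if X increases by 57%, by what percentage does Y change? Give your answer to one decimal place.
146.5%

For Y = 27X^2:
If X → X(1 + 0.57)
Then Y → Y · (1 + 0.57)^2
     = Y · 2.4649

Percentage change = ((1 + 0.57)^2 − 1) × 100% ≈ 146.5%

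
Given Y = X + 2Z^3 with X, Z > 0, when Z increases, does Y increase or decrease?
Y increases

Taking the partial derivative:
∂Y/∂Z = 6Z^2

∂Y/∂Z = 6Z^2 > 0 (assuming positive values)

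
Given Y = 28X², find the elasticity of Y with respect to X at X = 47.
Elasticity = 2

Elasticity = (dY/dX) · (X/Y)

dY/dX = 56·X
At X = 47: dY/dX = 2632, Y = 61852

Elasticity = 2632 · (47 / 61852) = 2

Interpretation: for a small percentage change in X, the percentage change in Y is approximately 2.00 times as large.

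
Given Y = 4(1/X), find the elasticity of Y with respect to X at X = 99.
Elasticity = -1

Elasticity = (dY/dX) · (X/Y)

dY/dX = -4/X²
At X = 99: dY/dX = -4/9801, Y = 4/99

Elasticity = (-4/9801) · (99 / (4/99)) = -1

Interpretation: for a small percentage change in X, the percentage change in Y is approximately -1.00 times as large.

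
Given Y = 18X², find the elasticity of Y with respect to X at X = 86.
Elasticity = 2

Elasticity = (dY/dX) · (X/Y)

dY/dX = 36·X
At X = 86: dY/dX = 3096, Y = 133128

Elasticity = 3096 · (86 / 133128) = 2

Interpretation: for a small percentage change in X, the percentage change in Y is approximately 2.00 times as large.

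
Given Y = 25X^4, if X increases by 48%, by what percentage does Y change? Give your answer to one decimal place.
379.8%

For Y = 25X^4:
If X → X(1 + 0.48)
Then Y → Y · (1 + 0.48)^4
     ≈ Y · 4.7979

Percentage change = ((1 + 0.48)^4 − 1) × 100% ≈ 379.8%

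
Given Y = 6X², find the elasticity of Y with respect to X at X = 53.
Elasticity = 2

Elasticity = (dY/dX) · (X/Y)

dY/dX = 12·X
At X = 53: dY/dX = 636, Y = 16854

Elasticity = 636 · (53 / 16854) = 2

Interpretation: for a small percentage change in X, the percentage change in Y is approximately 2.00 times as large.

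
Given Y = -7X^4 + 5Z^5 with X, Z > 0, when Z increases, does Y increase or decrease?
Y increases

Taking the partial derivative:
∂Y/∂Z = 25Z^4

∂Y/∂Z = 25Z^4 > 0 (assuming positive values)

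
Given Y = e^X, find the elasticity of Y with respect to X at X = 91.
Elasticity = 91

Elasticity = (dY/dX) · (X/Y)

dY/dX = e^X
At X = 91: dY/dX = e^91, Y = e^91

Elasticity = (e^91) · (91 / (e^91)) = 91

Interpretation: for a small percentage change in X, the percentage change in Y is approximately 91.00 times as large.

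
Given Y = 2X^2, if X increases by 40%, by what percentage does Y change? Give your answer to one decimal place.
96.0%

For Y = 2X^2:
If X → X(1 + 0.4)
Then Y → Y · (1 + 0.4)^2
     = Y · 1.9600

Percentage change = ((1 + 0.4)^2 − 1) × 100% = 96.0%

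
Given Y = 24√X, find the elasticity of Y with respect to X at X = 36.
Elasticity = 1/2

Elasticity = (dY/dX) · (X/Y)

dY/dX = 12/√X
At X = 36: dY/dX = 2, Y = 144

Elasticity = 2 · (36 / 144) = 1/2

Interpretation: for a small percentage change in X, the percentage change in Y is approximately 0.50 times as large.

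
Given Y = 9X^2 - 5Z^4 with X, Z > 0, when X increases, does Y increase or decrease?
Y increases

Taking the partial derivative:
∂Y/∂X = 18X

∂Y/∂X = 18X > 0 (assuming positive values)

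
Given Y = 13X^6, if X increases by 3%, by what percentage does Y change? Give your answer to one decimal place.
19.4%

For Y = 13X^6:
If X → X(1 + 0.03)
Then Y → Y · (1 + 0.03)^6
     ≈ Y · 1.1941

Percentage change = ((1 + 0.03)^6 − 1) × 100% ≈ 19.4%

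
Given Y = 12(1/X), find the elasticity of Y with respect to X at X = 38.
Elasticity = -1

Elasticity = (dY/dX) · (X/Y)

dY/dX = -12/X²
At X = 38: dY/dX = -3/361, Y = 6/19

Elasticity = (-3/361) · (38 / (6/19)) = -1

Interpretation: for a small percentage change in X, the percentage change in Y is approximately -1.00 times as large.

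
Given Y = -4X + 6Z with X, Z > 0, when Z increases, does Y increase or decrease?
Y increases

Taking the partial derivative:
∂Y/∂Z = 6

∂Y/∂Z = 6 > 0 (assuming positive values)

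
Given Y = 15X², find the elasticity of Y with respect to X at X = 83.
Elasticity = 2

Elasticity = (dY/dX) · (X/Y)

dY/dX = 30·X
At X = 83: dY/dX = 2490, Y = 103335

Elasticity = 2490 · (83 / 103335) = 2

Interpretation: for a small percentage change in X, the percentage change in Y is approximately 2.00 times as large.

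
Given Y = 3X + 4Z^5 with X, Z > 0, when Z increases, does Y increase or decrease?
Y increases

Taking the partial derivative:
∂Y/∂Z = 20Z^4

∂Y/∂Z = 20Z^4 > 0 (assuming positive values)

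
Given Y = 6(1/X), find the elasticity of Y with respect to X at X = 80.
Elasticity = -1

Elasticity = (dY/dX) · (X/Y)

dY/dX = -6/X²
At X = 80: dY/dX = -3/3200, Y = 3/40

Elasticity = (-3/3200) · (80 / (3/40)) = -1

Interpretation: for a small percentage change in X, the percentage change in Y is approximately -1.00 times as large.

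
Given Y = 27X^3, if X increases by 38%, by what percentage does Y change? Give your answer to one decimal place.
162.8%

For Y = 27X^3:
If X → X(1 + 0.38)
Then Y → Y · (1 + 0.38)^3
     ≈ Y · 2.6281

Percentage change = ((1 + 0.38)^3 − 1) × 100% ≈ 162.8%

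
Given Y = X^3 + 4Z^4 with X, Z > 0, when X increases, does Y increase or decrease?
Y increases

Taking the partial derivative:
∂Y/∂X = 3X^2

∂Y/∂X = 3X^2 > 0 (assuming positive values)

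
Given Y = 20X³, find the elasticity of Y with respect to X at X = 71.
Elasticity = 3

Elasticity = (dY/dX) · (X/Y)

dY/dX = 60·X²
At X = 71: dY/dX = 302460, Y = 7158220

Elasticity = 302460 · (71 / 7158220) = 3

Interpretation: for a small percentage change in X, the percentage change in Y is approximately 3.00 times as large.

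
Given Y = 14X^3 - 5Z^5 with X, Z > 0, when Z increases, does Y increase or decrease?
Y decreases

Taking the partial derivative:
∂Y/∂Z = -25Z^4

∂Y/∂Z = -25Z^4 < 0 (assuming positive values)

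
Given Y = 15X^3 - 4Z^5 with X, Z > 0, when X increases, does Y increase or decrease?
Y increases

Taking the partial derivative:
∂Y/∂X = 45X^2

∂Y/∂X = 45X^2 > 0 (assuming positive values)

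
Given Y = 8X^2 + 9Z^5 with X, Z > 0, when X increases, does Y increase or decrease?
Y increases

Taking the partial derivative:
∂Y/∂X = 16X

∂Y/∂X = 16X > 0 (assuming positive values)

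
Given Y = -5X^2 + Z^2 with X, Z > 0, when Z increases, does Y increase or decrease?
Y increases

Taking the partial derivative:
∂Y/∂Z = 2Z

∂Y/∂Z = 2Z > 0 (assuming positive values)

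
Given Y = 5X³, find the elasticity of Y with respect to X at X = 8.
Elasticity = 3

Elasticity = (dY/dX) · (X/Y)

dY/dX = 15·X²
At X = 8: dY/dX = 960, Y = 2560

Elasticity = 960 · (8 / 2560) = 3

Interpretation: for a small percentage change in X, the percentage change in Y is approximately 3.00 times as large.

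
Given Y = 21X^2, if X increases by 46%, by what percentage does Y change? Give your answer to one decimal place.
113.2%

For Y = 21X^2:
If X → X(1 + 0.46)
Then Y → Y · (1 + 0.46)^2
     = Y · 2.1316

Percentage change = ((1 + 0.46)^2 − 1) × 100% ≈ 113.2%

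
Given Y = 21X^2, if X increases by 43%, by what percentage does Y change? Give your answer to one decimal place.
104.5%

For Y = 21X^2:
If X → X(1 + 0.43)
Then Y → Y · (1 + 0.43)^2
     = Y · 2.0449

Percentage change = ((1 + 0.43)^2 − 1) × 100% ≈ 104.5%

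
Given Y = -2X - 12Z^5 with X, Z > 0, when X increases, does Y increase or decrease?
Y decreases

Taking the partial derivative:
∂Y/∂X = -2

∂Y/∂X = -2 < 0 (assuming positive values)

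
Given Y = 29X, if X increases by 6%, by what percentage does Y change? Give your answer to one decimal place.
6.0%

For Y = 29X:
If X → X(1 + 0.06)
Then Y → Y · (1 + 0.06)^1
     = Y · 1.0600

Percentage change = ((1 + 0.06)^1 − 1) × 100% = 6.0%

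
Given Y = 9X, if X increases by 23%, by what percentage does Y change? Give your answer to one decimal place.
23.0%

For Y = 9X:
If X → X(1 + 0.23)
Then Y → Y · (1 + 0.23)^1
     = Y · 1.2300

Percentage change = ((1 + 0.23)^1 − 1) × 100% = 23.0%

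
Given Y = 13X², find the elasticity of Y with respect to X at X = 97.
Elasticity = 2

Elasticity = (dY/dX) · (X/Y)

dY/dX = 26·X
At X = 97: dY/dX = 2522, Y = 122317

Elasticity = 2522 · (97 / 122317) = 2

Interpretation: for a small percentage change in X, the percentage change in Y is approximately 2.00 times as large.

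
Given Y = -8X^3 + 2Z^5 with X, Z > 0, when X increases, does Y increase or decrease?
Y decreases

Taking the partial derivative:
∂Y/∂X = -24X^2

∂Y/∂X = -24X^2 < 0 (assuming positive values)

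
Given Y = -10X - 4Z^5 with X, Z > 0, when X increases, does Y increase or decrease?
Y decreases

Taking the partial derivative:
∂Y/∂X = -10

∂Y/∂X = -10 < 0 (assuming positive values)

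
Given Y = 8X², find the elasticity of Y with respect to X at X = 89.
Elasticity = 2

Elasticity = (dY/dX) · (X/Y)

dY/dX = 16·X
At X = 89: dY/dX = 1424, Y = 63368

Elasticity = 1424 · (89 / 63368) = 2

Interpretation: for a small percentage change in X, the percentage change in Y is approximately 2.00 times as large.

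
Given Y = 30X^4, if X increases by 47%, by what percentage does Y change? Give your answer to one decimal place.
366.9%

For Y = 30X^4:
If X → X(1 + 0.47)
Then Y → Y · (1 + 0.47)^4
     ≈ Y · 4.6695

Percentage change = ((1 + 0.47)^4 − 1) × 100% ≈ 366.9%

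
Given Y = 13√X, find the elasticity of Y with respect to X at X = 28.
Elasticity = 1/2

Elasticity = (dY/dX) · (X/Y)

dY/dX = 13/(2·√X)
At X = 28: dY/dX = 13·√7/28, Y = 26·√7

Elasticity = (13·√7/28) · (28 / (26·√7)) = 1/2

Interpretation: for a small percentage change in X, the percentage change in Y is approximately 0.50 times as large.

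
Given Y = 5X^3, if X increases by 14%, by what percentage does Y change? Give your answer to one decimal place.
48.2%

For Y = 5X^3:
If X → X(1 + 0.14)
Then Y → Y · (1 + 0.14)^3
     ≈ Y · 1.4815

Percentage change = ((1 + 0.14)^3 − 1) × 100% ≈ 48.2%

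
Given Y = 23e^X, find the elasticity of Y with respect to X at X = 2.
Elasticity = 2

Elasticity = (dY/dX) · (X/Y)

dY/dX = 23·e^X
At X = 2: dY/dX = 23·e^2, Y = 23·e^2

Elasticity = (23·e^2) · (2 / (23·e^2)) = 2

Interpretation: for a small percentage change in X, the percentage change in Y is approximately 2.00 times as large.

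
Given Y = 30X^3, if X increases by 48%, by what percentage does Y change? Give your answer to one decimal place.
224.2%

For Y = 30X^3:
If X → X(1 + 0.48)
Then Y → Y · (1 + 0.48)^3
     ≈ Y · 3.2418

Percentage change = ((1 + 0.48)^3 − 1) × 100% ≈ 224.2%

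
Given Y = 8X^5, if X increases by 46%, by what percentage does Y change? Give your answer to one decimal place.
563.4%

For Y = 8X^5:
If X → X(1 + 0.46)
Then Y → Y · (1 + 0.46)^5
     ≈ Y · 6.6338

Percentage change = ((1 + 0.46)^5 − 1) × 100% ≈ 563.4%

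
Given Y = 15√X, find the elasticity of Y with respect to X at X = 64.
Elasticity = 1/2

Elasticity = (dY/dX) · (X/Y)

dY/dX = 15/(2·√X)
At X = 64: dY/dX = 15/16, Y = 120

Elasticity = (15/16) · (64 / 120) = 1/2

Interpretation: for a small percentage change in X, the percentage change in Y is approximately 0.50 times as large.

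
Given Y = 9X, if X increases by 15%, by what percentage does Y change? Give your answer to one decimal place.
15.0%

For Y = 9X:
If X → X(1 + 0.15)
Then Y → Y · (1 + 0.15)^1
     = Y · 1.1500

Percentage change = ((1 + 0.15)^1 − 1) × 100% = 15.0%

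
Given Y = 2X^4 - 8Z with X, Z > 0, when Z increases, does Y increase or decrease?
Y decreases

Taking the partial derivative:
∂Y/∂Z = -8

∂Y/∂Z = -8 < 0 (assuming positive values)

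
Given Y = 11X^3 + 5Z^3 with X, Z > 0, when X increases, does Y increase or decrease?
Y increases

Taking the partial derivative:
∂Y/∂X = 33X^2

∂Y/∂X = 33X^2 > 0 (assuming positive values)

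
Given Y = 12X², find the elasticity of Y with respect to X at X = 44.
Elasticity = 2

Elasticity = (dY/dX) · (X/Y)

dY/dX = 24·X
At X = 44: dY/dX = 1056, Y = 23232

Elasticity = 1056 · (44 / 23232) = 2

Interpretation: for a small percentage change in X, the percentage change in Y is approximately 2.00 times as large.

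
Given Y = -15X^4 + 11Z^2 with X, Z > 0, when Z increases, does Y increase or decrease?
Y increases

Taking the partial derivative:
∂Y/∂Z = 22Z

∂Y/∂Z = 22Z > 0 (assuming positive values)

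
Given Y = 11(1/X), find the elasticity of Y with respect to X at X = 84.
Elasticity = -1

Elasticity = (dY/dX) · (X/Y)

dY/dX = -11/X²
At X = 84: dY/dX = -11/7056, Y = 11/84

Elasticity = (-11/7056) · (84 / (11/84)) = -1

Interpretation: for a small percentage change in X, the percentage change in Y is approximately -1.00 times as large.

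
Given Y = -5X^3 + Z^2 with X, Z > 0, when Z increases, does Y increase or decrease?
Y increases

Taking the partial derivative:
∂Y/∂Z = 2Z

∂Y/∂Z = 2Z > 0 (assuming positive values)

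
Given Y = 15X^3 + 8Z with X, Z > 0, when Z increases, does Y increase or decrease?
Y increases

Taking the partial derivative:
∂Y/∂Z = 8

∂Y/∂Z = 8 > 0 (assuming positive values)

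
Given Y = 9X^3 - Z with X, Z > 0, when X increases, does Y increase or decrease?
Y increases

Taking the partial derivative:
∂Y/∂X = 27X^2

∂Y/∂X = 27X^2 > 0 (assuming positive values)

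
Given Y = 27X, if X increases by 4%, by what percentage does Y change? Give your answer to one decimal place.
4.0%

For Y = 27X:
If X → X(1 + 0.04)
Then Y → Y · (1 + 0.04)^1
     = Y · 1.0400

Percentage change = ((1 + 0.04)^1 − 1) × 100% = 4.0%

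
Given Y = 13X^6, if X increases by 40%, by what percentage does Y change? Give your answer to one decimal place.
653.0%

For Y = 13X^6:
If X → X(1 + 0.4)
Then Y → Y · (1 + 0.4)^6
     ≈ Y · 7.5295

Percentage change = ((1 + 0.4)^6 − 1) × 100% ≈ 653.0%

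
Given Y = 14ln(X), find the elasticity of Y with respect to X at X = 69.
Elasticity = 1/ln(69) ≈ 0.2362

Elasticity = (dY/dX) · (X/Y)

dY/dX = 14/X
At X = 69: dY/dX = 14/69, Y = 14·ln(69)

Elasticity = (14/69) · (69 / (14·ln(69))) = 1/ln(69) ≈ 0.2362

Interpretation: for a small percentage change in X, the percentage change in Y is approximately 0.24 times as large.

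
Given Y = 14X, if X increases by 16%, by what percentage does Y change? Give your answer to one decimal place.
16.0%

For Y = 14X:
If X → X(1 + 0.16)
Then Y → Y · (1 + 0.16)^1
     = Y · 1.1600

Percentage change = ((1 + 0.16)^1 − 1) × 100% = 16.0%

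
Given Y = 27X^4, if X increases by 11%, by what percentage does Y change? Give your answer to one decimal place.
51.8%

For Y = 27X^4:
If X → X(1 + 0.11)
Then Y → Y · (1 + 0.11)^4
     ≈ Y · 1.5181

Percentage change = ((1 + 0.11)^4 − 1) × 100% ≈ 51.8%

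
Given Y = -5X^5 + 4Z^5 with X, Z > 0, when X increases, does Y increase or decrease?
Y decreases

Taking the partial derivative:
∂Y/∂X = -25X^4

∂Y/∂X = -25X^4 < 0 (assuming positive values)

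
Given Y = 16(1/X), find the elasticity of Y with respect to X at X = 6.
Elasticity = -1

Elasticity = (dY/dX) · (X/Y)

dY/dX = -16/X²
At X = 6: dY/dX = -4/9, Y = 8/3

Elasticity = (-4/9) · (6 / (8/3)) = -1

Interpretation: for a small percentage change in X, the percentage change in Y is approximately -1.00 times as large.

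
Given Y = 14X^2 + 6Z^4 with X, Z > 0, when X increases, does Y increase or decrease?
Y increases

Taking the partial derivative:
∂Y/∂X = 28X

∂Y/∂X = 28X > 0 (assuming positive values)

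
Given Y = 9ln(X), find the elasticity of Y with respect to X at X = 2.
Elasticity = 1/ln(2) ≈ 1.4427

Elasticity = (dY/dX) · (X/Y)

dY/dX = 9/X
At X = 2: dY/dX = 9/2, Y = 9·ln(2)

Elasticity = (9/2) · (2 / (9·ln(2))) = 1/ln(2) ≈ 1.4427

Interpretation: for a small percentage change in X, the percentage change in Y is approximately 1.44 times as large.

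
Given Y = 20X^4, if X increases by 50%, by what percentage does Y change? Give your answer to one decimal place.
406.3%

For Y = 20X^4:
If X → X(1 + 0.5)
Then Y → Y · (1 + 0.5)^4
     = Y · 5.0625

Percentage change = ((1 + 0.5)^4 − 1) × 100% ≈ 406.3%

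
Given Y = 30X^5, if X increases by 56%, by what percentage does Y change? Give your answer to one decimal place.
823.9%

For Y = 30X^5:
If X → X(1 + 0.56)
Then Y → Y · (1 + 0.56)^5
     ≈ Y · 9.2390

Percentage change = ((1 + 0.56)^5 − 1) × 100% ≈ 823.9%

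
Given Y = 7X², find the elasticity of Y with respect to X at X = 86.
Elasticity = 2

Elasticity = (dY/dX) · (X/Y)

dY/dX = 14·X
At X = 86: dY/dX = 1204, Y = 51772

Elasticity = 1204 · (86 / 51772) = 2

Interpretation: for a small percentage change in X, the percentage change in Y is approximately 2.00 times as large.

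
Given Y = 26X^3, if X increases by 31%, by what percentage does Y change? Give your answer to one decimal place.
124.8%

For Y = 26X^3:
If X → X(1 + 0.31)
Then Y → Y · (1 + 0.31)^3
     ≈ Y · 2.2481

Percentage change = ((1 + 0.31)^3 − 1) × 100% ≈ 124.8%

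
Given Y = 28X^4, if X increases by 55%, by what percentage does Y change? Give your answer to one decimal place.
477.2%

For Y = 28X^4:
If X → X(1 + 0.55)
Then Y → Y · (1 + 0.55)^4
     ≈ Y · 5.7720

Percentage change = ((1 + 0.55)^4 − 1) × 100% ≈ 477.2%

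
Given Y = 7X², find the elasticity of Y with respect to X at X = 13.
Elasticity = 2

Elasticity = (dY/dX) · (X/Y)

dY/dX = 14·X
At X = 13: dY/dX = 182, Y = 1183

Elasticity = 182 · (13 / 1183) = 2

Interpretation: for a small percentage change in X, the percentage change in Y is approximately 2.00 times as large.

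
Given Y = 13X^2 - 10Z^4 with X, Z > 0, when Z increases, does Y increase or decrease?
Y decreases

Taking the partial derivative:
∂Y/∂Z = -40Z^3

∂Y/∂Z = -40Z^3 < 0 (assuming positive values)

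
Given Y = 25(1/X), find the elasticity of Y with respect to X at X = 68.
Elasticity = -1

Elasticity = (dY/dX) · (X/Y)

dY/dX = -25/X²
At X = 68: dY/dX = -25/4624, Y = 25/68

Elasticity = (-25/4624) · (68 / (25/68)) = -1

Interpretation: for a small percentage change in X, the percentage change in Y is approximately -1.00 times as large.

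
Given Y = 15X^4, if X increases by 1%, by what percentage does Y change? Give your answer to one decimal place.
4.1%

For Y = 15X^4:
If X → X(1 + 0.01)
Then Y → Y · (1 + 0.01)^4
     ≈ Y · 1.0406

Percentage change = ((1 + 0.01)^4 − 1) × 100% ≈ 4.1%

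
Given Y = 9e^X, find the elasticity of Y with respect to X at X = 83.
Elasticity = 83

Elasticity = (dY/dX) · (X/Y)

dY/dX = 9·e^X
At X = 83: dY/dX = 9·e^83, Y = 9·e^83

Elasticity = (9·e^83) · (83 / (9·e^83)) = 83

Interpretation: for a small percentage change in X, the percentage change in Y is approximately 83.00 times as large.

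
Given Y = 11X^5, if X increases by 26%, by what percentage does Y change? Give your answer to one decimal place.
217.6%

For Y = 11X^5:
If X → X(1 + 0.26)
Then Y → Y · (1 + 0.26)^5
     ≈ Y · 3.1758

Percentage change = ((1 + 0.26)^5 − 1) × 100% ≈ 217.6%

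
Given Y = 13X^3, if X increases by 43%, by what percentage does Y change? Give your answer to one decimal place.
192.4%

For Y = 13X^3:
If X → X(1 + 0.43)
Then Y → Y · (1 + 0.43)^3
     ≈ Y · 2.9242

Percentage change = ((1 + 0.43)^3 − 1) × 100% ≈ 192.4%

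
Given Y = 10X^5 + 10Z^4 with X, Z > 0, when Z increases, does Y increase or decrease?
Y increases

Taking the partial derivative:
∂Y/∂Z = 40Z^3

∂Y/∂Z = 40Z^3 > 0 (assuming positive values)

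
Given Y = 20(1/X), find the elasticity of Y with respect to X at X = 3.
Elasticity = -1

Elasticity = (dY/dX) · (X/Y)

dY/dX = -20/X²
At X = 3: dY/dX = -20/9, Y = 20/3

Elasticity = (-20/9) · (3 / (20/3)) = -1

Interpretation: for a small percentage change in X, the percentage change in Y is approximately -1.00 times as large.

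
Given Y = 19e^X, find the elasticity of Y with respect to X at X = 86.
Elasticity = 86

Elasticity = (dY/dX) · (X/Y)

dY/dX = 19·e^X
At X = 86: dY/dX = 19·e^86, Y = 19·e^86

Elasticity = (19·e^86) · (86 / (19·e^86)) = 86

Interpretation: for a small percentage change in X, the percentage change in Y is approximately 86.00 times as large.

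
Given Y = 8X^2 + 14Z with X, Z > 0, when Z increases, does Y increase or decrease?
Y increases

Taking the partial derivative:
∂Y/∂Z = 14

∂Y/∂Z = 14 > 0 (assuming positive values)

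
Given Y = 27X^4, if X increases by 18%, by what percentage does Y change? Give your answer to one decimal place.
93.9%

For Y = 27X^4:
If X → X(1 + 0.18)
Then Y → Y · (1 + 0.18)^4
     ≈ Y · 1.9388

Percentage change = ((1 + 0.18)^4 − 1) × 100% ≈ 93.9%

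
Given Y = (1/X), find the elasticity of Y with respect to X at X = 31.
Elasticity = -1

Elasticity = (dY/dX) · (X/Y)

dY/dX = -1/X²
At X = 31: dY/dX = -1/961, Y = 1/31

Elasticity = (-1/961) · (31 / (1/31)) = -1

Interpretation: for a small percentage change in X, the percentage change in Y is approximately -1.00 times as large.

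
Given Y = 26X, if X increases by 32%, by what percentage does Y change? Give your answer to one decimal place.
32.0%

For Y = 26X:
If X → X(1 + 0.32)
Then Y → Y · (1 + 0.32)^1
     = Y · 1.3200

Percentage change = ((1 + 0.32)^1 − 1) × 100% = 32.0%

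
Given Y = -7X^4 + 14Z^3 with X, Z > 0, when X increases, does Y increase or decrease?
Y decreases

Taking the partial derivative:
∂Y/∂X = -28X^3

∂Y/∂X = -28X^3 < 0 (assuming positive values)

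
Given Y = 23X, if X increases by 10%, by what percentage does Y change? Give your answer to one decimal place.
10.0%

For Y = 23X:
If X → X(1 + 0.1)
Then Y → Y · (1 + 0.1)^1
     = Y · 1.1000

Percentage change = ((1 + 0.1)^1 − 1) × 100% = 10.0%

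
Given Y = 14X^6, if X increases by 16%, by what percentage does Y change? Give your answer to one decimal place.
143.6%

For Y = 14X^6:
If X → X(1 + 0.16)
Then Y → Y · (1 + 0.16)^6
     ≈ Y · 2.4364

Percentage change = ((1 + 0.16)^6 − 1) × 100% ≈ 143.6%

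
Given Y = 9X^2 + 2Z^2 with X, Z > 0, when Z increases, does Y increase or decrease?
Y increases

Taking the partial derivative:
∂Y/∂Z = 4Z

∂Y/∂Z = 4Z > 0 (assuming positive values)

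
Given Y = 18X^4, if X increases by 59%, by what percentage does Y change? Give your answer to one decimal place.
539.1%

For Y = 18X^4:
If X → X(1 + 0.59)
Then Y → Y · (1 + 0.59)^4
     ≈ Y · 6.3913

Percentage change = ((1 + 0.59)^4 − 1) × 100% ≈ 539.1%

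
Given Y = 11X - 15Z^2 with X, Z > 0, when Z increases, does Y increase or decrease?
Y decreases

Taking the partial derivative:
∂Y/∂Z = -30Z

∂Y/∂Z = -30Z < 0 (assuming positive values)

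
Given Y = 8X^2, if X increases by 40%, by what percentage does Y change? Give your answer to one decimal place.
96.0%

For Y = 8X^2:
If X → X(1 + 0.4)
Then Y → Y · (1 + 0.4)^2
     = Y · 1.9600

Percentage change = ((1 + 0.4)^2 − 1) × 100% = 96.0%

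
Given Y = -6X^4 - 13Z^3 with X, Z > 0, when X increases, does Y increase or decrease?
Y decreases

Taking the partial derivative:
∂Y/∂X = -24X^3

∂Y/∂X = -24X^3 < 0 (assuming positive values)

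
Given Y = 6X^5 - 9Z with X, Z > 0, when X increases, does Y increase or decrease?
Y increases

Taking the partial derivative:
∂Y/∂X = 30X^4

∂Y/∂X = 30X^4 > 0 (assuming positive values)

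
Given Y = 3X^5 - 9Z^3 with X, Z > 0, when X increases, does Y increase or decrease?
Y increases

Taking the partial derivative:
∂Y/∂X = 15X^4

∂Y/∂X = 15X^4 > 0 (assuming positive values)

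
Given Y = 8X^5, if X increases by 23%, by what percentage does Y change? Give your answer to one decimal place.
181.5%

For Y = 8X^5:
If X → X(1 + 0.23)
Then Y → Y · (1 + 0.23)^5
     ≈ Y · 2.8153

Percentage change = ((1 + 0.23)^5 − 1) × 100% ≈ 181.5%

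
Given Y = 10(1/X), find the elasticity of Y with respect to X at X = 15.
Elasticity = -1

Elasticity = (dY/dX) · (X/Y)

dY/dX = -10/X²
At X = 15: dY/dX = -2/45, Y = 2/3

Elasticity = (-2/45) · (15 / (2/3)) = -1

Interpretation: for a small percentage change in X, the percentage change in Y is approximately -1.00 times as large.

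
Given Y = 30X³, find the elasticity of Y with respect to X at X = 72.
Elasticity = 3

Elasticity = (dY/dX) · (X/Y)

dY/dX = 90·X²
At X = 72: dY/dX = 466560, Y = 11197440

Elasticity = 466560 · (72 / 11197440) = 3

Interpretation: for a small percentage change in X, the percentage change in Y is approximately 3.00 times as large.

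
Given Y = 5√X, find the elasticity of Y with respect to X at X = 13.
Elasticity = 1/2

Elasticity = (dY/dX) · (X/Y)

dY/dX = 5/(2·√X)
At X = 13: dY/dX = 5·√13/26, Y = 5·√13

Elasticity = (5·√13/26) · (13 / (5·√13)) = 1/2

Interpretation: for a small percentage change in X, the percentage change in Y is approximately 0.50 times as large.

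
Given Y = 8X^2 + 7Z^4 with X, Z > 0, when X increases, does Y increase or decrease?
Y increases

Taking the partial derivative:
∂Y/∂X = 16X

∂Y/∂X = 16X > 0 (assuming positive values)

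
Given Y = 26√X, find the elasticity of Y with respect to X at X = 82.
Elasticity = 1/2

Elasticity = (dY/dX) · (X/Y)

dY/dX = 13/√X
At X = 82: dY/dX = 13·√82/82, Y = 26·√82

Elasticity = (13·√82/82) · (82 / (26·√82)) = 1/2

Interpretation: for a small percentage change in X, the percentage change in Y is approximately 0.50 times as large.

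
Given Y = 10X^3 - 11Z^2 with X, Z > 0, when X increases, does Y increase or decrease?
Y increases

Taking the partial derivative:
∂Y/∂X = 30X^2

∂Y/∂X = 30X^2 > 0 (assuming positive values)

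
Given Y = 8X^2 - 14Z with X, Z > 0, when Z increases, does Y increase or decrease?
Y decreases

Taking the partial derivative:
∂Y/∂Z = -14

∂Y/∂Z = -14 < 0 (assuming positive values)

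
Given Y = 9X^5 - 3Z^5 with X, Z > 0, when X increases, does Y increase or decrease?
Y increases

Taking the partial derivative:
∂Y/∂X = 45X^4

∂Y/∂X = 45X^4 > 0 (assuming positive values)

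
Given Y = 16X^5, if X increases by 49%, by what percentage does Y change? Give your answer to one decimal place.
634.4%

For Y = 16X^5:
If X → X(1 + 0.49)
Then Y → Y · (1 + 0.49)^5
     ≈ Y · 7.3440

Percentage change = ((1 + 0.49)^5 − 1) × 100% ≈ 634.4%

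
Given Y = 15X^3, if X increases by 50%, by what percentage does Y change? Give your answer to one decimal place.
237.5%

For Y = 15X^3:
If X → X(1 + 0.5)
Then Y → Y · (1 + 0.5)^3
     = Y · 3.3750

Percentage change = ((1 + 0.5)^3 − 1) × 100% = 237.5%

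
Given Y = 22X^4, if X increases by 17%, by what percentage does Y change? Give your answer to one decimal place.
87.4%

For Y = 22X^4:
If X → X(1 + 0.17)
Then Y → Y · (1 + 0.17)^4
     ≈ Y · 1.8739

Percentage change = ((1 + 0.17)^4 − 1) × 100% ≈ 87.4%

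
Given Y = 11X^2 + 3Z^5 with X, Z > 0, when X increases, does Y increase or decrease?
Y increases

Taking the partial derivative:
∂Y/∂X = 22X

∂Y/∂X = 22X > 0 (assuming positive values)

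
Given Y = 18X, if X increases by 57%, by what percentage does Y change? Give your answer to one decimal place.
57.0%

For Y = 18X:
If X → X(1 + 0.57)
Then Y → Y · (1 + 0.57)^1
     = Y · 1.5700

Percentage change = ((1 + 0.57)^1 − 1) × 100% = 57.0%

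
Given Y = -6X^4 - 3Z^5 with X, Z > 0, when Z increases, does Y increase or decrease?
Y decreases

Taking the partial derivative:
∂Y/∂Z = -15Z^4

∂Y/∂Z = -15Z^4 < 0 (assuming positive values)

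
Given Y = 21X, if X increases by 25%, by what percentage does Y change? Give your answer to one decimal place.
25.0%

For Y = 21X:
If X → X(1 + 0.25)
Then Y → Y · (1 + 0.25)^1
     = Y · 1.2500

Percentage change = ((1 + 0.25)^1 − 1) × 100% = 25.0%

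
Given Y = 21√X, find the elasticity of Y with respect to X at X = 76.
Elasticity = 1/2

Elasticity = (dY/dX) · (X/Y)

dY/dX = 21/(2·√X)
At X = 76: dY/dX = 21·√19/76, Y = 42·√19

Elasticity = (21·√19/76) · (76 / (42·√19)) = 1/2

Interpretation: for a small percentage change in X, the percentage change in Y is approximately 0.50 times as large.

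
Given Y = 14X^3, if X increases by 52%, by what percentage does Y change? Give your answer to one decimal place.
251.2%

For Y = 14X^3:
If X → X(1 + 0.52)
Then Y → Y · (1 + 0.52)^3
     ≈ Y · 3.5118

Percentage change = ((1 + 0.52)^3 − 1) × 100% ≈ 251.2%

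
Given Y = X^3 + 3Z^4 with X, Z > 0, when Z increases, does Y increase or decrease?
Y increases

Taking the partial derivative:
∂Y/∂Z = 12Z^3

∂Y/∂Z = 12Z^3 > 0 (assuming positive values)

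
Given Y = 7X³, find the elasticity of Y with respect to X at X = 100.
Elasticity = 3

Elasticity = (dY/dX) · (X/Y)

dY/dX = 21·X²
At X = 100: dY/dX = 210000, Y = 7000000

Elasticity = 210000 · (100 / 7000000) = 3

Interpretation: for a small percentage change in X, the percentage change in Y is approximately 3.00 times as large.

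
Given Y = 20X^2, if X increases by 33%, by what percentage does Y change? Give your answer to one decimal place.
76.9%

For Y = 20X^2:
If X → X(1 + 0.33)
Then Y → Y · (1 + 0.33)^2
     = Y · 1.7689

Percentage change = ((1 + 0.33)^2 − 1) × 100% ≈ 76.9%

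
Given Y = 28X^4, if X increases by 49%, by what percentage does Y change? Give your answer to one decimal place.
392.9%

For Y = 28X^4:
If X → X(1 + 0.49)
Then Y → Y · (1 + 0.49)^4
     ≈ Y · 4.9288

Percentage change = ((1 + 0.49)^4 − 1) × 100% ≈ 392.9%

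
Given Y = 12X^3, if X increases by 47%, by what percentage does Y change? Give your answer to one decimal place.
217.7%

For Y = 12X^3:
If X → X(1 + 0.47)
Then Y → Y · (1 + 0.47)^3
     ≈ Y · 3.1765

Percentage change = ((1 + 0.47)^3 − 1) × 100% ≈ 217.7%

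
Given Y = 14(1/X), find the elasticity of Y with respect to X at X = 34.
Elasticity = -1

Elasticity = (dY/dX) · (X/Y)

dY/dX = -14/X²
At X = 34: dY/dX = -7/578, Y = 7/17

Elasticity = (-7/578) · (34 / (7/17)) = -1

Interpretation: for a small percentage change in X, the percentage change in Y is approximately -1.00 times as large.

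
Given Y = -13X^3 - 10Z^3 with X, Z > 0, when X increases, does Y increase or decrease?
Y decreases

Taking the partial derivative:
∂Y/∂X = -39X^2

∂Y/∂X = -39X^2 < 0 (assuming positive values)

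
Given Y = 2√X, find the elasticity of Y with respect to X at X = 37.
Elasticity = 1/2

Elasticity = (dY/dX) · (X/Y)

dY/dX = 1/√X
At X = 37: dY/dX = √37/37, Y = 2·√37

Elasticity = (√37/37) · (37 / (2·√37)) = 1/2

Interpretation: for a small percentage change in X, the percentage change in Y is approximately 0.50 times as large.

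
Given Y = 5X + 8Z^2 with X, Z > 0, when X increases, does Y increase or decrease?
Y increases

Taking the partial derivative:
∂Y/∂X = 5

∂Y/∂X = 5 > 0 (assuming positive values)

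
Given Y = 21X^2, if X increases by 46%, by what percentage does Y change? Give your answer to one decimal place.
113.2%

For Y = 21X^2:
If X → X(1 + 0.46)
Then Y → Y · (1 + 0.46)^2
     = Y · 2.1316

Percentage change = ((1 + 0.46)^2 − 1) × 100% ≈ 113.2%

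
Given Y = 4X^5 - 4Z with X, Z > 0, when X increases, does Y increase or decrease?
Y increases

Taking the partial derivative:
∂Y/∂X = 20X^4

∂Y/∂X = 20X^4 > 0 (assuming positive values)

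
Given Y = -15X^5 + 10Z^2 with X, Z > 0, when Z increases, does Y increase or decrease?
Y increases

Taking the partial derivative:
∂Y/∂Z = 20Z

∂Y/∂Z = 20Z > 0 (assuming positive values)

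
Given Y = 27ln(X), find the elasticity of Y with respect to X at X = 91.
Elasticity = 1/ln(91) ≈ 0.2217

Elasticity = (dY/dX) · (X/Y)

dY/dX = 27/X
At X = 91: dY/dX = 27/91, Y = 27·ln(91)

Elasticity = (27/91) · (91 / (27·ln(91))) = 1/ln(91) ≈ 0.2217

Interpretation: for a small percentage change in X, the percentage change in Y is approximately 0.22 times as large.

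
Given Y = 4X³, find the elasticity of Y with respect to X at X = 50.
Elasticity = 3

Elasticity = (dY/dX) · (X/Y)

dY/dX = 12·X²
At X = 50: dY/dX = 30000, Y = 500000

Elasticity = 30000 · (50 / 500000) = 3

Interpretation: for a small percentage change in X, the percentage change in Y is approximately 3.00 times as large.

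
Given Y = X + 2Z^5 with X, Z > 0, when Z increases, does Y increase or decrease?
Y increases

Taking the partial derivative:
∂Y/∂Z = 10Z^4

∂Y/∂Z = 10Z^4 > 0 (assuming positive values)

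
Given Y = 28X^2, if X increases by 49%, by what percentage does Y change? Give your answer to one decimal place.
122.0%

For Y = 28X^2:
If X → X(1 + 0.49)
Then Y → Y · (1 + 0.49)^2
     = Y · 2.2201

Percentage change = ((1 + 0.49)^2 − 1) × 100% ≈ 122.0%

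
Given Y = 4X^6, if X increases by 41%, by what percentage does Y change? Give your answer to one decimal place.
685.8%

For Y = 4X^6:
If X → X(1 + 0.41)
Then Y → Y · (1 + 0.41)^6
     ≈ Y · 7.8580

Percentage change = ((1 + 0.41)^6 − 1) × 100% ≈ 685.8%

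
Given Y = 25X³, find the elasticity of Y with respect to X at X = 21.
Elasticity = 3

Elasticity = (dY/dX) · (X/Y)

dY/dX = 75·X²
At X = 21: dY/dX = 33075, Y = 231525

Elasticity = 33075 · (21 / 231525) = 3

Interpretation: for a small percentage change in X, the percentage change in Y is approximately 3.00 times as large.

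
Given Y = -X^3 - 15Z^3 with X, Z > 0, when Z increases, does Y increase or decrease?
Y decreases

Taking the partial derivative:
∂Y/∂Z = -45Z^2

∂Y/∂Z = -45Z^2 < 0 (assuming positive values)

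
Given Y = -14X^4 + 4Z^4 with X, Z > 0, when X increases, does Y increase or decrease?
Y decreases

Taking the partial derivative:
∂Y/∂X = -56X^3

∂Y/∂X = -56X^3 < 0 (assuming positive values)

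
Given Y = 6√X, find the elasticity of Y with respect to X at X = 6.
Elasticity = 1/2

Elasticity = (dY/dX) · (X/Y)

dY/dX = 3/√X
At X = 6: dY/dX = √6/2, Y = 6·√6

Elasticity = (√6/2) · (6 / (6·√6)) = 1/2

Interpretation: for a small percentage change in X, the percentage change in Y is approximately 0.50 times as large.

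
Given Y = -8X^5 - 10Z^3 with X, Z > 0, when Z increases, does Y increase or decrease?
Y decreases

Taking the partial derivative:
∂Y/∂Z = -30Z^2

∂Y/∂Z = -30Z^2 < 0 (assuming positive values)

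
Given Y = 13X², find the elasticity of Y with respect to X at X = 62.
Elasticity = 2

Elasticity = (dY/dX) · (X/Y)

dY/dX = 26·X
At X = 62: dY/dX = 1612, Y = 49972

Elasticity = 1612 · (62 / 49972) = 2

Interpretation: for a small percentage change in X, the percentage change in Y is approximately 2.00 times as large.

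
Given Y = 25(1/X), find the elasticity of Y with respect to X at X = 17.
Elasticity = -1

Elasticity = (dY/dX) · (X/Y)

dY/dX = -25/X²
At X = 17: dY/dX = -25/289, Y = 25/17

Elasticity = (-25/289) · (17 / (25/17)) = -1

Interpretation: for a small percentage change in X, the percentage change in Y is approximately -1.00 times as large.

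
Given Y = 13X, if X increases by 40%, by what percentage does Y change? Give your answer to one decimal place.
40.0%

For Y = 13X:
If X → X(1 + 0.4)
Then Y → Y · (1 + 0.4)^1
     = Y · 1.4000

Percentage change = ((1 + 0.4)^1 − 1) × 100% = 40.0%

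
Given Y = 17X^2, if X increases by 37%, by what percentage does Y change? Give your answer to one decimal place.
87.7%

For Y = 17X^2:
If X → X(1 + 0.37)
Then Y → Y · (1 + 0.37)^2
     = Y · 1.8769

Percentage change = ((1 + 0.37)^2 − 1) × 100% ≈ 87.7%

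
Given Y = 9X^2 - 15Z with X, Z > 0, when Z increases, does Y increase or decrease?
Y decreases

Taking the partial derivative:
∂Y/∂Z = -15

∂Y/∂Z = -15 < 0 (assuming positive values)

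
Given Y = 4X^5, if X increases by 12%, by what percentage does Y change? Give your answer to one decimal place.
76.2%

For Y = 4X^5:
If X → X(1 + 0.12)
Then Y → Y · (1 + 0.12)^5
     ≈ Y · 1.7623

Percentage change = ((1 + 0.12)^5 − 1) × 100% ≈ 76.2%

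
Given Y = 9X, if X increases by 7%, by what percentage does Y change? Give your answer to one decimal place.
7.0%

For Y = 9X:
If X → X(1 + 0.07)
Then Y → Y · (1 + 0.07)^1
     = Y · 1.0700

Percentage change = ((1 + 0.07)^1 − 1) × 100% = 7.0%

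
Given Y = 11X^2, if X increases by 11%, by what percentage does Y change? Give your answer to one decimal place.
23.2%

For Y = 11X^2:
If X → X(1 + 0.11)
Then Y → Y · (1 + 0.11)^2
     = Y · 1.2321

Percentage change = ((1 + 0.11)^2 − 1) × 100% ≈ 23.2%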